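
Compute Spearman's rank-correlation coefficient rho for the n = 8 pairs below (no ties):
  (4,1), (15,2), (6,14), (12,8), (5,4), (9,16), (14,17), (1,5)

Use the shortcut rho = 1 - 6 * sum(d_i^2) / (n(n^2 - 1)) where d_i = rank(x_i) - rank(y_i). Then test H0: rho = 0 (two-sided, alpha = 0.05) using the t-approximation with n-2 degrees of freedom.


Step 1: Rank x and y separately (midranks; no ties here).
rank(x): 4->2, 15->8, 6->4, 12->6, 5->3, 9->5, 14->7, 1->1
rank(y): 1->1, 2->2, 14->6, 8->5, 4->3, 16->7, 17->8, 5->4
Step 2: d_i = R_x(i) - R_y(i); compute d_i^2.
  (2-1)^2=1, (8-2)^2=36, (4-6)^2=4, (6-5)^2=1, (3-3)^2=0, (5-7)^2=4, (7-8)^2=1, (1-4)^2=9
sum(d^2) = 56.
Step 3: rho = 1 - 6*56 / (8*(8^2 - 1)) = 1 - 336/504 = 0.333333.
Step 4: Under H0, t = rho * sqrt((n-2)/(1-rho^2)) = 0.8660 ~ t(6).
Step 5: Two-sided p-value from the t-distribution with 6 df = 0.419753.
Step 6: alpha = 0.05. fail to reject H0.

rho = 0.3333, p = 0.419753, fail to reject H0 at alpha = 0.05.


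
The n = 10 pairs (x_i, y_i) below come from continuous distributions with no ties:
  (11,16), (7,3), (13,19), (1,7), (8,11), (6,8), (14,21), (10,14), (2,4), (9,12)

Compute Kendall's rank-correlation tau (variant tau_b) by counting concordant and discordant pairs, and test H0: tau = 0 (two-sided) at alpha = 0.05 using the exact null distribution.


Step 1: Enumerate the 45 unordered pairs (i,j) with i<j and classify each by sign(x_j-x_i) * sign(y_j-y_i).
  (1,2):dx=-4,dy=-13->C; (1,3):dx=+2,dy=+3->C; (1,4):dx=-10,dy=-9->C; (1,5):dx=-3,dy=-5->C
  (1,6):dx=-5,dy=-8->C; (1,7):dx=+3,dy=+5->C; (1,8):dx=-1,dy=-2->C; (1,9):dx=-9,dy=-12->C
  (1,10):dx=-2,dy=-4->C; (2,3):dx=+6,dy=+16->C; (2,4):dx=-6,dy=+4->D; (2,5):dx=+1,dy=+8->C
  (2,6):dx=-1,dy=+5->D; (2,7):dx=+7,dy=+18->C; (2,8):dx=+3,dy=+11->C; (2,9):dx=-5,dy=+1->D
  (2,10):dx=+2,dy=+9->C; (3,4):dx=-12,dy=-12->C; (3,5):dx=-5,dy=-8->C; (3,6):dx=-7,dy=-11->C
  (3,7):dx=+1,dy=+2->C; (3,8):dx=-3,dy=-5->C; (3,9):dx=-11,dy=-15->C; (3,10):dx=-4,dy=-7->C
  (4,5):dx=+7,dy=+4->C; (4,6):dx=+5,dy=+1->C; (4,7):dx=+13,dy=+14->C; (4,8):dx=+9,dy=+7->C
  (4,9):dx=+1,dy=-3->D; (4,10):dx=+8,dy=+5->C; (5,6):dx=-2,dy=-3->C; (5,7):dx=+6,dy=+10->C
  (5,8):dx=+2,dy=+3->C; (5,9):dx=-6,dy=-7->C; (5,10):dx=+1,dy=+1->C; (6,7):dx=+8,dy=+13->C
  (6,8):dx=+4,dy=+6->C; (6,9):dx=-4,dy=-4->C; (6,10):dx=+3,dy=+4->C; (7,8):dx=-4,dy=-7->C
  (7,9):dx=-12,dy=-17->C; (7,10):dx=-5,dy=-9->C; (8,9):dx=-8,dy=-10->C; (8,10):dx=-1,dy=-2->C
  (9,10):dx=+7,dy=+8->C
Step 2: C = 41, D = 4, total pairs = 45.
Step 3: tau = (C - D)/(n(n-1)/2) = (41 - 4)/45 = 0.822222.
Step 4: Exact two-sided p-value (enumerate n! = 3628800 permutations of y under H0): p = 0.000358.
Step 5: alpha = 0.05. reject H0.

tau_b = 0.8222 (C=41, D=4), p = 0.000358, reject H0.


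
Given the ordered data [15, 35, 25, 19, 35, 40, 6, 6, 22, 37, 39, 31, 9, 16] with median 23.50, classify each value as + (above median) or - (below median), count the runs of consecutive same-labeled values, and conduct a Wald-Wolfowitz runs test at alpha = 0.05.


Step 1: Compute median = 23.50; label A = above, B = below.
Labels in order: BAABAABBBAAABB  (n_A = 7, n_B = 7)
Step 2: Count runs R = 7.
Step 3: Under H0 (random ordering), E[R] = 2*n_A*n_B/(n_A+n_B) + 1 = 2*7*7/14 + 1 = 8.0000.
        Var[R] = 2*n_A*n_B*(2*n_A*n_B - n_A - n_B) / ((n_A+n_B)^2 * (n_A+n_B-1)) = 8232/2548 = 3.2308.
        SD[R] = 1.7974.
Step 4: Continuity-corrected z = (R + 0.5 - E[R]) / SD[R] = (7 + 0.5 - 8.0000) / 1.7974 = -0.2782.
Step 5: Two-sided p-value via normal approximation = 2*(1 - Phi(|z|)) = 0.780879.
Step 6: alpha = 0.05. fail to reject H0.

R = 7, z = -0.2782, p = 0.780879, fail to reject H0.


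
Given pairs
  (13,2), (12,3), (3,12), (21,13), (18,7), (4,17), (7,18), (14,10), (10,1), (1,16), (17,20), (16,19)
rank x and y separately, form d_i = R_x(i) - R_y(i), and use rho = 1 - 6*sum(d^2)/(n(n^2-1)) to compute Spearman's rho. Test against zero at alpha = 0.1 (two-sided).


Step 1: Rank x and y separately (midranks; no ties here).
rank(x): 13->7, 12->6, 3->2, 21->12, 18->11, 4->3, 7->4, 14->8, 10->5, 1->1, 17->10, 16->9
rank(y): 2->2, 3->3, 12->6, 13->7, 7->4, 17->9, 18->10, 10->5, 1->1, 16->8, 20->12, 19->11
Step 2: d_i = R_x(i) - R_y(i); compute d_i^2.
  (7-2)^2=25, (6-3)^2=9, (2-6)^2=16, (12-7)^2=25, (11-4)^2=49, (3-9)^2=36, (4-10)^2=36, (8-5)^2=9, (5-1)^2=16, (1-8)^2=49, (10-12)^2=4, (9-11)^2=4
sum(d^2) = 278.
Step 3: rho = 1 - 6*278 / (12*(12^2 - 1)) = 1 - 1668/1716 = 0.027972.
Step 4: Under H0, t = rho * sqrt((n-2)/(1-rho^2)) = 0.0885 ~ t(10).
Step 5: Two-sided p-value from the t-distribution with 10 df = 0.931234.
Step 6: alpha = 0.1. fail to reject H0.

rho = 0.0280, p = 0.931234, fail to reject H0 at alpha = 0.1.


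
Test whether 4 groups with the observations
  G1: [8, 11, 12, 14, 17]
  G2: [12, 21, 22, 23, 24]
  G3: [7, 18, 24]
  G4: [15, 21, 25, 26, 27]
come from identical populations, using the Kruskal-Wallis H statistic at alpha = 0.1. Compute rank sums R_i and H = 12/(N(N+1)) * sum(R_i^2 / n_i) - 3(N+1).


Step 1: Combine all N = 18 observations and assign midranks.
sorted (value, group, rank): (7,G3,1), (8,G1,2), (11,G1,3), (12,G1,4.5), (12,G2,4.5), (14,G1,6), (15,G4,7), (17,G1,8), (18,G3,9), (21,G2,10.5), (21,G4,10.5), (22,G2,12), (23,G2,13), (24,G2,14.5), (24,G3,14.5), (25,G4,16), (26,G4,17), (27,G4,18)
Step 2: Sum ranks within each group.
R_1 = 23.5 (n_1 = 5)
R_2 = 54.5 (n_2 = 5)
R_3 = 24.5 (n_3 = 3)
R_4 = 68.5 (n_4 = 5)
Step 3: H = 12/(N(N+1)) * sum(R_i^2/n_i) - 3(N+1)
     = 12/(18*19) * (23.5^2/5 + 54.5^2/5 + 24.5^2/3 + 68.5^2/5) - 3*19
     = 0.035088 * 1843.03 - 57
     = 7.667836.
Step 4: Ties present; correction factor C = 1 - 18/(18^3 - 18) = 0.996904. Corrected H = 7.667836 / 0.996904 = 7.691649.
Step 5: Under H0, H ~ chi^2(3); p-value = 0.052833.
Step 6: alpha = 0.1. reject H0.

H = 7.6916, df = 3, p = 0.052833, reject H0.


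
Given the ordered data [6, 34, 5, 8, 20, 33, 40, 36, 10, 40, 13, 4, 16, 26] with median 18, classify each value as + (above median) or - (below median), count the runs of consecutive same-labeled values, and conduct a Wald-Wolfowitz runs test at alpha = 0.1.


Step 1: Compute median = 18; label A = above, B = below.
Labels in order: BABBAAAABABBBA  (n_A = 7, n_B = 7)
Step 2: Count runs R = 8.
Step 3: Under H0 (random ordering), E[R] = 2*n_A*n_B/(n_A+n_B) + 1 = 2*7*7/14 + 1 = 8.0000.
        Var[R] = 2*n_A*n_B*(2*n_A*n_B - n_A - n_B) / ((n_A+n_B)^2 * (n_A+n_B-1)) = 8232/2548 = 3.2308.
        SD[R] = 1.7974.
Step 4: R = E[R], so z = 0 with no continuity correction.
Step 5: Two-sided p-value via normal approximation = 2*(1 - Phi(|z|)) = 1.000000.
Step 6: alpha = 0.1. fail to reject H0.

R = 8, z = 0.0000, p = 1.000000, fail to reject H0.


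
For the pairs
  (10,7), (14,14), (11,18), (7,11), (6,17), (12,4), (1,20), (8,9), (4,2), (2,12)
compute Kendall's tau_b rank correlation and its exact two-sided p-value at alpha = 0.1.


Step 1: Enumerate the 45 unordered pairs (i,j) with i<j and classify each by sign(x_j-x_i) * sign(y_j-y_i).
  (1,2):dx=+4,dy=+7->C; (1,3):dx=+1,dy=+11->C; (1,4):dx=-3,dy=+4->D; (1,5):dx=-4,dy=+10->D
  (1,6):dx=+2,dy=-3->D; (1,7):dx=-9,dy=+13->D; (1,8):dx=-2,dy=+2->D; (1,9):dx=-6,dy=-5->C
  (1,10):dx=-8,dy=+5->D; (2,3):dx=-3,dy=+4->D; (2,4):dx=-7,dy=-3->C; (2,5):dx=-8,dy=+3->D
  (2,6):dx=-2,dy=-10->C; (2,7):dx=-13,dy=+6->D; (2,8):dx=-6,dy=-5->C; (2,9):dx=-10,dy=-12->C
  (2,10):dx=-12,dy=-2->C; (3,4):dx=-4,dy=-7->C; (3,5):dx=-5,dy=-1->C; (3,6):dx=+1,dy=-14->D
  (3,7):dx=-10,dy=+2->D; (3,8):dx=-3,dy=-9->C; (3,9):dx=-7,dy=-16->C; (3,10):dx=-9,dy=-6->C
  (4,5):dx=-1,dy=+6->D; (4,6):dx=+5,dy=-7->D; (4,7):dx=-6,dy=+9->D; (4,8):dx=+1,dy=-2->D
  (4,9):dx=-3,dy=-9->C; (4,10):dx=-5,dy=+1->D; (5,6):dx=+6,dy=-13->D; (5,7):dx=-5,dy=+3->D
  (5,8):dx=+2,dy=-8->D; (5,9):dx=-2,dy=-15->C; (5,10):dx=-4,dy=-5->C; (6,7):dx=-11,dy=+16->D
  (6,8):dx=-4,dy=+5->D; (6,9):dx=-8,dy=-2->C; (6,10):dx=-10,dy=+8->D; (7,8):dx=+7,dy=-11->D
  (7,9):dx=+3,dy=-18->D; (7,10):dx=+1,dy=-8->D; (8,9):dx=-4,dy=-7->C; (8,10):dx=-6,dy=+3->D
  (9,10):dx=-2,dy=+10->D
Step 2: C = 18, D = 27, total pairs = 45.
Step 3: tau = (C - D)/(n(n-1)/2) = (18 - 27)/45 = -0.200000.
Step 4: Exact two-sided p-value (enumerate n! = 3628800 permutations of y under H0): p = 0.484313.
Step 5: alpha = 0.1. fail to reject H0.

tau_b = -0.2000 (C=18, D=27), p = 0.484313, fail to reject H0.


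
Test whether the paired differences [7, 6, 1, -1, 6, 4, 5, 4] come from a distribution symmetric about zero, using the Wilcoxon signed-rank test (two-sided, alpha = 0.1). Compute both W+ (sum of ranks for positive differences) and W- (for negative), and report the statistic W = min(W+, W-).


Step 1: Drop any zero differences (none here) and take |d_i|.
|d| = [7, 6, 1, 1, 6, 4, 5, 4]
Step 2: Midrank |d_i| (ties get averaged ranks).
ranks: |7|->8, |6|->6.5, |1|->1.5, |1|->1.5, |6|->6.5, |4|->3.5, |5|->5, |4|->3.5
Step 3: Attach original signs; sum ranks with positive sign and with negative sign.
W+ = 8 + 6.5 + 1.5 + 6.5 + 3.5 + 5 + 3.5 = 34.5
W- = 1.5 = 1.5
(Check: W+ + W- = 36 should equal n(n+1)/2 = 36.)
Step 4: Test statistic W = min(W+, W-) = 1.5.
Step 5: Ties in |d|, so use the tie-corrected normal approximation.
        E[W] = n(n+1)/4 = 8*9/4 = 18.
        Tie groups: |d|=1 (t=2), |d|=4 (t=2), |d|=6 (t=2); sum(t^3 - t) = 18.
        Var[W] = n(n+1)(2n+1)/24 - sum(t^3-t)/48 = 1224/24 - 18/48 = 50.625.
        z = (W - E[W]) / sqrt(Var[W]) = (1.5 - 18) / 7.1151 = -2.3190.
        Two-sided p = 2*Phi(z) = 0.020395.
Step 6: alpha = 0.1. reject H0.

W+ = 34.5, W- = 1.5, W = min = 1.5, p = 0.020395, reject H0.


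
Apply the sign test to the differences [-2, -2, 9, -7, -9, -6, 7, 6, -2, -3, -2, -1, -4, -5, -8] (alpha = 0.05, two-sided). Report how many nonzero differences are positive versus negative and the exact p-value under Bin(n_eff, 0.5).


Step 1: Discard zero differences. Original n = 15; n_eff = number of nonzero differences = 15.
Nonzero differences (with sign): -2, -2, +9, -7, -9, -6, +7, +6, -2, -3, -2, -1, -4, -5, -8
Step 2: Count signs: positive = 3, negative = 12.
Step 3: Under H0: P(positive) = 0.5, so the number of positives S ~ Bin(15, 0.5).
Step 4: Two-sided exact p-value = sum of Bin(15,0.5) probabilities at or below the observed probability = 0.035156.
Step 5: alpha = 0.05. reject H0.

n_eff = 15, pos = 3, neg = 12, p = 0.035156, reject H0.


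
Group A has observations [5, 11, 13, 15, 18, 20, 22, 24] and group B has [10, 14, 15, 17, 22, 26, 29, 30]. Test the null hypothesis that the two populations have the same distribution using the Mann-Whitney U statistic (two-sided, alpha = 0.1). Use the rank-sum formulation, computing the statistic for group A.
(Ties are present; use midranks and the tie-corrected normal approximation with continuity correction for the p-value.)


Step 1: Combine and sort all 16 observations; assign midranks.
sorted (value, group): (5,X), (10,Y), (11,X), (13,X), (14,Y), (15,X), (15,Y), (17,Y), (18,X), (20,X), (22,X), (22,Y), (24,X), (26,Y), (29,Y), (30,Y)
ranks: 5->1, 10->2, 11->3, 13->4, 14->5, 15->6.5, 15->6.5, 17->8, 18->9, 20->10, 22->11.5, 22->11.5, 24->13, 26->14, 29->15, 30->16
Step 2: Rank sum for X: R1 = 1 + 3 + 4 + 6.5 + 9 + 10 + 11.5 + 13 = 58.
Step 3: U_X = R1 - n1(n1+1)/2 = 58 - 8*9/2 = 58 - 36 = 22.
       U_Y = n1*n2 - U_X = 64 - 22 = 42.
Step 4: Ties are present, so use the tie-corrected normal approximation (with continuity correction) for the p-value.
Step 5: p-value = 0.317712; compare to alpha = 0.1. fail to reject H0.

U_X = 22, p = 0.317712, fail to reject H0 at alpha = 0.1.


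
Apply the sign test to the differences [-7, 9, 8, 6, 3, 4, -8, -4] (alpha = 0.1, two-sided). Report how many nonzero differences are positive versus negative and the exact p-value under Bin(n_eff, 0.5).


Step 1: Discard zero differences. Original n = 8; n_eff = number of nonzero differences = 8.
Nonzero differences (with sign): -7, +9, +8, +6, +3, +4, -8, -4
Step 2: Count signs: positive = 5, negative = 3.
Step 3: Under H0: P(positive) = 0.5, so the number of positives S ~ Bin(8, 0.5).
Step 4: Two-sided exact p-value = sum of Bin(8,0.5) probabilities at or below the observed probability = 0.726562.
Step 5: alpha = 0.1. fail to reject H0.

n_eff = 8, pos = 5, neg = 3, p = 0.726562, fail to reject H0.


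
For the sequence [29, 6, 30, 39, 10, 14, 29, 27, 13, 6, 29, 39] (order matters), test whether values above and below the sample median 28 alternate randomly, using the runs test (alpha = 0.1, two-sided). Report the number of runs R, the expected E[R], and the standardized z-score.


Step 1: Compute median = 28; label A = above, B = below.
Labels in order: ABAABBABBBAA  (n_A = 6, n_B = 6)
Step 2: Count runs R = 7.
Step 3: Under H0 (random ordering), E[R] = 2*n_A*n_B/(n_A+n_B) + 1 = 2*6*6/12 + 1 = 7.0000.
        Var[R] = 2*n_A*n_B*(2*n_A*n_B - n_A - n_B) / ((n_A+n_B)^2 * (n_A+n_B-1)) = 4320/1584 = 2.7273.
        SD[R] = 1.6514.
Step 4: R = E[R], so z = 0 with no continuity correction.
Step 5: Two-sided p-value via normal approximation = 2*(1 - Phi(|z|)) = 1.000000.
Step 6: alpha = 0.1. fail to reject H0.

R = 7, z = 0.0000, p = 1.000000, fail to reject H0.


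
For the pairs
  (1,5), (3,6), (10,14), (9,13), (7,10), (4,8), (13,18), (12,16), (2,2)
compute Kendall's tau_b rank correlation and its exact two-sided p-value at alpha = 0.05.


Step 1: Enumerate the 36 unordered pairs (i,j) with i<j and classify each by sign(x_j-x_i) * sign(y_j-y_i).
  (1,2):dx=+2,dy=+1->C; (1,3):dx=+9,dy=+9->C; (1,4):dx=+8,dy=+8->C; (1,5):dx=+6,dy=+5->C
  (1,6):dx=+3,dy=+3->C; (1,7):dx=+12,dy=+13->C; (1,8):dx=+11,dy=+11->C; (1,9):dx=+1,dy=-3->D
  (2,3):dx=+7,dy=+8->C; (2,4):dx=+6,dy=+7->C; (2,5):dx=+4,dy=+4->C; (2,6):dx=+1,dy=+2->C
  (2,7):dx=+10,dy=+12->C; (2,8):dx=+9,dy=+10->C; (2,9):dx=-1,dy=-4->C; (3,4):dx=-1,dy=-1->C
  (3,5):dx=-3,dy=-4->C; (3,6):dx=-6,dy=-6->C; (3,7):dx=+3,dy=+4->C; (3,8):dx=+2,dy=+2->C
  (3,9):dx=-8,dy=-12->C; (4,5):dx=-2,dy=-3->C; (4,6):dx=-5,dy=-5->C; (4,7):dx=+4,dy=+5->C
  (4,8):dx=+3,dy=+3->C; (4,9):dx=-7,dy=-11->C; (5,6):dx=-3,dy=-2->C; (5,7):dx=+6,dy=+8->C
  (5,8):dx=+5,dy=+6->C; (5,9):dx=-5,dy=-8->C; (6,7):dx=+9,dy=+10->C; (6,8):dx=+8,dy=+8->C
  (6,9):dx=-2,dy=-6->C; (7,8):dx=-1,dy=-2->C; (7,9):dx=-11,dy=-16->C; (8,9):dx=-10,dy=-14->C
Step 2: C = 35, D = 1, total pairs = 36.
Step 3: tau = (C - D)/(n(n-1)/2) = (35 - 1)/36 = 0.944444.
Step 4: Exact two-sided p-value (enumerate n! = 362880 permutations of y under H0): p = 0.000050.
Step 5: alpha = 0.05. reject H0.

tau_b = 0.9444 (C=35, D=1), p = 0.000050, reject H0.


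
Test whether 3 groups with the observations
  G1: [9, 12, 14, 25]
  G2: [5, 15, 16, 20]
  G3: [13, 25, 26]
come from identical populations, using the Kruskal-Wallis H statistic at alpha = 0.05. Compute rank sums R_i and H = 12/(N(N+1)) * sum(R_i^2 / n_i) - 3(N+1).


Step 1: Combine all N = 11 observations and assign midranks.
sorted (value, group, rank): (5,G2,1), (9,G1,2), (12,G1,3), (13,G3,4), (14,G1,5), (15,G2,6), (16,G2,7), (20,G2,8), (25,G1,9.5), (25,G3,9.5), (26,G3,11)
Step 2: Sum ranks within each group.
R_1 = 19.5 (n_1 = 4)
R_2 = 22 (n_2 = 4)
R_3 = 24.5 (n_3 = 3)
Step 3: H = 12/(N(N+1)) * sum(R_i^2/n_i) - 3(N+1)
     = 12/(11*12) * (19.5^2/4 + 22^2/4 + 24.5^2/3) - 3*12
     = 0.090909 * 416.146 - 36
     = 1.831439.
Step 4: Ties present; correction factor C = 1 - 6/(11^3 - 11) = 0.995455. Corrected H = 1.831439 / 0.995455 = 1.839802.
Step 5: Under H0, H ~ chi^2(2); p-value = 0.398558.
Step 6: alpha = 0.05. fail to reject H0.

H = 1.8398, df = 2, p = 0.398558, fail to reject H0.


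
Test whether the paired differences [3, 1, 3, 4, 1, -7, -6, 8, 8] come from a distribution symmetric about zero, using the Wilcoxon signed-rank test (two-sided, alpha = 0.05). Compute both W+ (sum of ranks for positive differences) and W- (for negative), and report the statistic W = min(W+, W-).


Step 1: Drop any zero differences (none here) and take |d_i|.
|d| = [3, 1, 3, 4, 1, 7, 6, 8, 8]
Step 2: Midrank |d_i| (ties get averaged ranks).
ranks: |3|->3.5, |1|->1.5, |3|->3.5, |4|->5, |1|->1.5, |7|->7, |6|->6, |8|->8.5, |8|->8.5
Step 3: Attach original signs; sum ranks with positive sign and with negative sign.
W+ = 3.5 + 1.5 + 3.5 + 5 + 1.5 + 8.5 + 8.5 = 32
W- = 7 + 6 = 13
(Check: W+ + W- = 45 should equal n(n+1)/2 = 45.)
Step 4: Test statistic W = min(W+, W-) = 13.
Step 5: Ties in |d|, so use the tie-corrected normal approximation.
        E[W] = n(n+1)/4 = 9*10/4 = 22.5.
        Tie groups: |d|=1 (t=2), |d|=3 (t=2), |d|=8 (t=2); sum(t^3 - t) = 18.
        Var[W] = n(n+1)(2n+1)/24 - sum(t^3-t)/48 = 1710/24 - 18/48 = 70.875.
        z = (W - E[W]) / sqrt(Var[W]) = (13 - 22.5) / 8.4187 = -1.1284.
        Two-sided p = 2*Phi(z) = 0.259136.
Step 6: alpha = 0.05. fail to reject H0.

W+ = 32, W- = 13, W = min = 13, p = 0.259136, fail to reject H0.


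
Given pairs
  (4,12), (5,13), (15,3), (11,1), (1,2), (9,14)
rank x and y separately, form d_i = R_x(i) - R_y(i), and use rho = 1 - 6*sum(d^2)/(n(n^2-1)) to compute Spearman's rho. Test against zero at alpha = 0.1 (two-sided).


Step 1: Rank x and y separately (midranks; no ties here).
rank(x): 4->2, 5->3, 15->6, 11->5, 1->1, 9->4
rank(y): 12->4, 13->5, 3->3, 1->1, 2->2, 14->6
Step 2: d_i = R_x(i) - R_y(i); compute d_i^2.
  (2-4)^2=4, (3-5)^2=4, (6-3)^2=9, (5-1)^2=16, (1-2)^2=1, (4-6)^2=4
sum(d^2) = 38.
Step 3: rho = 1 - 6*38 / (6*(6^2 - 1)) = 1 - 228/210 = -0.085714.
Step 4: Under H0, t = rho * sqrt((n-2)/(1-rho^2)) = -0.1721 ~ t(4).
Step 5: Two-sided p-value from the t-distribution with 4 df = 0.871743.
Step 6: alpha = 0.1. fail to reject H0.

rho = -0.0857, p = 0.871743, fail to reject H0 at alpha = 0.1.


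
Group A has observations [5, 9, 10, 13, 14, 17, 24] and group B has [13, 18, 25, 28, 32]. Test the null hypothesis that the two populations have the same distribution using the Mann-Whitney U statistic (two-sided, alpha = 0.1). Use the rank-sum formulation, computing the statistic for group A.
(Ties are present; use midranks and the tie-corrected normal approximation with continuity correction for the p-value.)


Step 1: Combine and sort all 12 observations; assign midranks.
sorted (value, group): (5,X), (9,X), (10,X), (13,X), (13,Y), (14,X), (17,X), (18,Y), (24,X), (25,Y), (28,Y), (32,Y)
ranks: 5->1, 9->2, 10->3, 13->4.5, 13->4.5, 14->6, 17->7, 18->8, 24->9, 25->10, 28->11, 32->12
Step 2: Rank sum for X: R1 = 1 + 2 + 3 + 4.5 + 6 + 7 + 9 = 32.5.
Step 3: U_X = R1 - n1(n1+1)/2 = 32.5 - 7*8/2 = 32.5 - 28 = 4.5.
       U_Y = n1*n2 - U_X = 35 - 4.5 = 30.5.
Step 4: Ties are present, so use the tie-corrected normal approximation (with continuity correction) for the p-value.
Step 5: p-value = 0.041997; compare to alpha = 0.1. reject H0.

U_X = 4.5, p = 0.041997, reject H0 at alpha = 0.1.


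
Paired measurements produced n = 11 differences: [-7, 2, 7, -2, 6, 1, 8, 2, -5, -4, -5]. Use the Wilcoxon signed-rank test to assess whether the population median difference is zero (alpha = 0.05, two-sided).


Step 1: Drop any zero differences (none here) and take |d_i|.
|d| = [7, 2, 7, 2, 6, 1, 8, 2, 5, 4, 5]
Step 2: Midrank |d_i| (ties get averaged ranks).
ranks: |7|->9.5, |2|->3, |7|->9.5, |2|->3, |6|->8, |1|->1, |8|->11, |2|->3, |5|->6.5, |4|->5, |5|->6.5
Step 3: Attach original signs; sum ranks with positive sign and with negative sign.
W+ = 3 + 9.5 + 8 + 1 + 11 + 3 = 35.5
W- = 9.5 + 3 + 6.5 + 5 + 6.5 = 30.5
(Check: W+ + W- = 66 should equal n(n+1)/2 = 66.)
Step 4: Test statistic W = min(W+, W-) = 30.5.
Step 5: Ties in |d|, so use the tie-corrected normal approximation.
        E[W] = n(n+1)/4 = 11*12/4 = 33.
        Tie groups: |d|=2 (t=3), |d|=5 (t=2), |d|=7 (t=2); sum(t^3 - t) = 36.
        Var[W] = n(n+1)(2n+1)/24 - sum(t^3-t)/48 = 3036/24 - 36/48 = 125.75.
        z = (W - E[W]) / sqrt(Var[W]) = (30.5 - 33) / 11.2138 = -0.2229.
        Two-sided p = 2*Phi(z) = 0.823583.
Step 6: alpha = 0.05. fail to reject H0.

W+ = 35.5, W- = 30.5, W = min = 30.5, p = 0.823583, fail to reject H0.


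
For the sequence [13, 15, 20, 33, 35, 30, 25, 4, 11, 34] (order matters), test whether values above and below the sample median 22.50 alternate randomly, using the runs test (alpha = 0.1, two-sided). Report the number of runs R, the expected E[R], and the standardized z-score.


Step 1: Compute median = 22.50; label A = above, B = below.
Labels in order: BBBAAAABBA  (n_A = 5, n_B = 5)
Step 2: Count runs R = 4.
Step 3: Under H0 (random ordering), E[R] = 2*n_A*n_B/(n_A+n_B) + 1 = 2*5*5/10 + 1 = 6.0000.
        Var[R] = 2*n_A*n_B*(2*n_A*n_B - n_A - n_B) / ((n_A+n_B)^2 * (n_A+n_B-1)) = 2000/900 = 2.2222.
        SD[R] = 1.4907.
Step 4: Continuity-corrected z = (R + 0.5 - E[R]) / SD[R] = (4 + 0.5 - 6.0000) / 1.4907 = -1.0062.
Step 5: Two-sided p-value via normal approximation = 2*(1 - Phi(|z|)) = 0.314305.
Step 6: alpha = 0.1. fail to reject H0.

R = 4, z = -1.0062, p = 0.314305, fail to reject H0.


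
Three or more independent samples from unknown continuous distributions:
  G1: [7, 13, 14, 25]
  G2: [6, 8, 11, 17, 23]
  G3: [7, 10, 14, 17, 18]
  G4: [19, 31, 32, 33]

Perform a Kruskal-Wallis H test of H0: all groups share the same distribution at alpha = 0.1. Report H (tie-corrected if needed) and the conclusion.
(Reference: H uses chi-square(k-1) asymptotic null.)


Step 1: Combine all N = 18 observations and assign midranks.
sorted (value, group, rank): (6,G2,1), (7,G1,2.5), (7,G3,2.5), (8,G2,4), (10,G3,5), (11,G2,6), (13,G1,7), (14,G1,8.5), (14,G3,8.5), (17,G2,10.5), (17,G3,10.5), (18,G3,12), (19,G4,13), (23,G2,14), (25,G1,15), (31,G4,16), (32,G4,17), (33,G4,18)
Step 2: Sum ranks within each group.
R_1 = 33 (n_1 = 4)
R_2 = 35.5 (n_2 = 5)
R_3 = 38.5 (n_3 = 5)
R_4 = 64 (n_4 = 4)
Step 3: H = 12/(N(N+1)) * sum(R_i^2/n_i) - 3(N+1)
     = 12/(18*19) * (33^2/4 + 35.5^2/5 + 38.5^2/5 + 64^2/4) - 3*19
     = 0.035088 * 1844.75 - 57
     = 7.728070.
Step 4: Ties present; correction factor C = 1 - 18/(18^3 - 18) = 0.996904. Corrected H = 7.728070 / 0.996904 = 7.752070.
Step 5: Under H0, H ~ chi^2(3); p-value = 0.051423.
Step 6: alpha = 0.1. reject H0.

H = 7.7521, df = 3, p = 0.051423, reject H0.


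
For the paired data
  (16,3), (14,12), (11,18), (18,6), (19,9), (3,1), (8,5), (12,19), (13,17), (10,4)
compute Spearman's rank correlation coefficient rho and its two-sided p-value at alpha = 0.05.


Step 1: Rank x and y separately (midranks; no ties here).
rank(x): 16->8, 14->7, 11->4, 18->9, 19->10, 3->1, 8->2, 12->5, 13->6, 10->3
rank(y): 3->2, 12->7, 18->9, 6->5, 9->6, 1->1, 5->4, 19->10, 17->8, 4->3
Step 2: d_i = R_x(i) - R_y(i); compute d_i^2.
  (8-2)^2=36, (7-7)^2=0, (4-9)^2=25, (9-5)^2=16, (10-6)^2=16, (1-1)^2=0, (2-4)^2=4, (5-10)^2=25, (6-8)^2=4, (3-3)^2=0
sum(d^2) = 126.
Step 3: rho = 1 - 6*126 / (10*(10^2 - 1)) = 1 - 756/990 = 0.236364.
Step 4: Under H0, t = rho * sqrt((n-2)/(1-rho^2)) = 0.6880 ~ t(8).
Step 5: Two-sided p-value from the t-distribution with 8 df = 0.510885.
Step 6: alpha = 0.05. fail to reject H0.

rho = 0.2364, p = 0.510885, fail to reject H0 at alpha = 0.05.


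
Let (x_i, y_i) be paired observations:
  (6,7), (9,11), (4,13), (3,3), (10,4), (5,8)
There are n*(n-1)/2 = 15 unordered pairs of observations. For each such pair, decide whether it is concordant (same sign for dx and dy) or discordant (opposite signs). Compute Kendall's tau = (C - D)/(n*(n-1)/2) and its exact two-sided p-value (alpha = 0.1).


Step 1: Enumerate the 15 unordered pairs (i,j) with i<j and classify each by sign(x_j-x_i) * sign(y_j-y_i).
  (1,2):dx=+3,dy=+4->C; (1,3):dx=-2,dy=+6->D; (1,4):dx=-3,dy=-4->C; (1,5):dx=+4,dy=-3->D
  (1,6):dx=-1,dy=+1->D; (2,3):dx=-5,dy=+2->D; (2,4):dx=-6,dy=-8->C; (2,5):dx=+1,dy=-7->D
  (2,6):dx=-4,dy=-3->C; (3,4):dx=-1,dy=-10->C; (3,5):dx=+6,dy=-9->D; (3,6):dx=+1,dy=-5->D
  (4,5):dx=+7,dy=+1->C; (4,6):dx=+2,dy=+5->C; (5,6):dx=-5,dy=+4->D
Step 2: C = 7, D = 8, total pairs = 15.
Step 3: tau = (C - D)/(n(n-1)/2) = (7 - 8)/15 = -0.066667.
Step 4: Exact two-sided p-value (enumerate n! = 720 permutations of y under H0): p = 1.000000.
Step 5: alpha = 0.1. fail to reject H0.

tau_b = -0.0667 (C=7, D=8), p = 1.000000, fail to reject H0.


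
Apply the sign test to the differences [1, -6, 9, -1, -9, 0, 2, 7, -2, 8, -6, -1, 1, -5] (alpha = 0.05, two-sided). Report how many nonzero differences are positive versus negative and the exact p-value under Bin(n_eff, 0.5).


Step 1: Discard zero differences. Original n = 14; n_eff = number of nonzero differences = 13.
Nonzero differences (with sign): +1, -6, +9, -1, -9, +2, +7, -2, +8, -6, -1, +1, -5
Step 2: Count signs: positive = 6, negative = 7.
Step 3: Under H0: P(positive) = 0.5, so the number of positives S ~ Bin(13, 0.5).
Step 4: Two-sided exact p-value = sum of Bin(13,0.5) probabilities at or below the observed probability = 1.000000.
Step 5: alpha = 0.05. fail to reject H0.

n_eff = 13, pos = 6, neg = 7, p = 1.000000, fail to reject H0.


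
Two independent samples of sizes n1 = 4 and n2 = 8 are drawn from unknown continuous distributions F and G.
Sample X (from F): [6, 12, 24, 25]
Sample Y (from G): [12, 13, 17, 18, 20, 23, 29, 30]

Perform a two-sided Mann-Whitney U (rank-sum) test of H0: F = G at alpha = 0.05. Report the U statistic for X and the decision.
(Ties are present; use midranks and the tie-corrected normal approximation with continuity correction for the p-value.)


Step 1: Combine and sort all 12 observations; assign midranks.
sorted (value, group): (6,X), (12,X), (12,Y), (13,Y), (17,Y), (18,Y), (20,Y), (23,Y), (24,X), (25,X), (29,Y), (30,Y)
ranks: 6->1, 12->2.5, 12->2.5, 13->4, 17->5, 18->6, 20->7, 23->8, 24->9, 25->10, 29->11, 30->12
Step 2: Rank sum for X: R1 = 1 + 2.5 + 9 + 10 = 22.5.
Step 3: U_X = R1 - n1(n1+1)/2 = 22.5 - 4*5/2 = 22.5 - 10 = 12.5.
       U_Y = n1*n2 - U_X = 32 - 12.5 = 19.5.
Step 4: Ties are present, so use the tie-corrected normal approximation (with continuity correction) for the p-value.
Step 5: p-value = 0.609759; compare to alpha = 0.05. fail to reject H0.

U_X = 12.5, p = 0.609759, fail to reject H0 at alpha = 0.05.


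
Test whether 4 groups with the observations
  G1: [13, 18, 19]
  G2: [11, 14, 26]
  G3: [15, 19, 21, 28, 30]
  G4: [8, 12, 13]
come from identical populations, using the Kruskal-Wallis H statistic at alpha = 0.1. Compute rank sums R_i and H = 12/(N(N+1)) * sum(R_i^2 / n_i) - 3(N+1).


Step 1: Combine all N = 14 observations and assign midranks.
sorted (value, group, rank): (8,G4,1), (11,G2,2), (12,G4,3), (13,G1,4.5), (13,G4,4.5), (14,G2,6), (15,G3,7), (18,G1,8), (19,G1,9.5), (19,G3,9.5), (21,G3,11), (26,G2,12), (28,G3,13), (30,G3,14)
Step 2: Sum ranks within each group.
R_1 = 22 (n_1 = 3)
R_2 = 20 (n_2 = 3)
R_3 = 54.5 (n_3 = 5)
R_4 = 8.5 (n_4 = 3)
Step 3: H = 12/(N(N+1)) * sum(R_i^2/n_i) - 3(N+1)
     = 12/(14*15) * (22^2/3 + 20^2/3 + 54.5^2/5 + 8.5^2/3) - 3*15
     = 0.057143 * 912.8 - 45
     = 7.160000.
Step 4: Ties present; correction factor C = 1 - 12/(14^3 - 14) = 0.995604. Corrected H = 7.160000 / 0.995604 = 7.191611.
Step 5: Under H0, H ~ chi^2(3); p-value = 0.066035.
Step 6: alpha = 0.1. reject H0.

H = 7.1916, df = 3, p = 0.066035, reject H0.


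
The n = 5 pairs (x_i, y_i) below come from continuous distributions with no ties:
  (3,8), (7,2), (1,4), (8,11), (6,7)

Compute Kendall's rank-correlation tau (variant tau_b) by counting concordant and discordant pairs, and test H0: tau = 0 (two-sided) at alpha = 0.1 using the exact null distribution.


Step 1: Enumerate the 10 unordered pairs (i,j) with i<j and classify each by sign(x_j-x_i) * sign(y_j-y_i).
  (1,2):dx=+4,dy=-6->D; (1,3):dx=-2,dy=-4->C; (1,4):dx=+5,dy=+3->C; (1,5):dx=+3,dy=-1->D
  (2,3):dx=-6,dy=+2->D; (2,4):dx=+1,dy=+9->C; (2,5):dx=-1,dy=+5->D; (3,4):dx=+7,dy=+7->C
  (3,5):dx=+5,dy=+3->C; (4,5):dx=-2,dy=-4->C
Step 2: C = 6, D = 4, total pairs = 10.
Step 3: tau = (C - D)/(n(n-1)/2) = (6 - 4)/10 = 0.200000.
Step 4: Exact two-sided p-value (enumerate n! = 120 permutations of y under H0): p = 0.816667.
Step 5: alpha = 0.1. fail to reject H0.

tau_b = 0.2000 (C=6, D=4), p = 0.816667, fail to reject H0.


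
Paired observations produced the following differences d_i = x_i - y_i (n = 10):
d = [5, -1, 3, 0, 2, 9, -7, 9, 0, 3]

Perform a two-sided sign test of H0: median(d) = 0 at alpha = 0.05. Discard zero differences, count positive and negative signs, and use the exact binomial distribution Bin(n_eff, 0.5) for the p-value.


Step 1: Discard zero differences. Original n = 10; n_eff = number of nonzero differences = 8.
Nonzero differences (with sign): +5, -1, +3, +2, +9, -7, +9, +3
Step 2: Count signs: positive = 6, negative = 2.
Step 3: Under H0: P(positive) = 0.5, so the number of positives S ~ Bin(8, 0.5).
Step 4: Two-sided exact p-value = sum of Bin(8,0.5) probabilities at or below the observed probability = 0.289062.
Step 5: alpha = 0.05. fail to reject H0.

n_eff = 8, pos = 6, neg = 2, p = 0.289062, fail to reject H0.


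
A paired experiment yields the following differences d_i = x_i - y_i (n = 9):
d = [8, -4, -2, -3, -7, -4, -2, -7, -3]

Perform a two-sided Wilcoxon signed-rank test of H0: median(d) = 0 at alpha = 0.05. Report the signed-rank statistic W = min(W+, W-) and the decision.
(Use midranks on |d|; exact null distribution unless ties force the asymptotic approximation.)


Step 1: Drop any zero differences (none here) and take |d_i|.
|d| = [8, 4, 2, 3, 7, 4, 2, 7, 3]
Step 2: Midrank |d_i| (ties get averaged ranks).
ranks: |8|->9, |4|->5.5, |2|->1.5, |3|->3.5, |7|->7.5, |4|->5.5, |2|->1.5, |7|->7.5, |3|->3.5
Step 3: Attach original signs; sum ranks with positive sign and with negative sign.
W+ = 9 = 9
W- = 5.5 + 1.5 + 3.5 + 7.5 + 5.5 + 1.5 + 7.5 + 3.5 = 36
(Check: W+ + W- = 45 should equal n(n+1)/2 = 45.)
Step 4: Test statistic W = min(W+, W-) = 9.
Step 5: Ties in |d|, so use the tie-corrected normal approximation.
        E[W] = n(n+1)/4 = 9*10/4 = 22.5.
        Tie groups: |d|=2 (t=2), |d|=3 (t=2), |d|=4 (t=2), |d|=7 (t=2); sum(t^3 - t) = 24.
        Var[W] = n(n+1)(2n+1)/24 - sum(t^3-t)/48 = 1710/24 - 24/48 = 70.75.
        z = (W - E[W]) / sqrt(Var[W]) = (9 - 22.5) / 8.4113 = -1.6050.
        Two-sided p = 2*Phi(z) = 0.108497.
Step 6: alpha = 0.05. fail to reject H0.

W+ = 9, W- = 36, W = min = 9, p = 0.108497, fail to reject H0.


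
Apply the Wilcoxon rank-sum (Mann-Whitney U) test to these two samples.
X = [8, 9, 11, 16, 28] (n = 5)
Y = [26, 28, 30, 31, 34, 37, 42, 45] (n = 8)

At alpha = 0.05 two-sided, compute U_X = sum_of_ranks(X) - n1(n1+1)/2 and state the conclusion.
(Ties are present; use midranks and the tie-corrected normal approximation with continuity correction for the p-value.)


Step 1: Combine and sort all 13 observations; assign midranks.
sorted (value, group): (8,X), (9,X), (11,X), (16,X), (26,Y), (28,X), (28,Y), (30,Y), (31,Y), (34,Y), (37,Y), (42,Y), (45,Y)
ranks: 8->1, 9->2, 11->3, 16->4, 26->5, 28->6.5, 28->6.5, 30->8, 31->9, 34->10, 37->11, 42->12, 45->13
Step 2: Rank sum for X: R1 = 1 + 2 + 3 + 4 + 6.5 = 16.5.
Step 3: U_X = R1 - n1(n1+1)/2 = 16.5 - 5*6/2 = 16.5 - 15 = 1.5.
       U_Y = n1*n2 - U_X = 40 - 1.5 = 38.5.
Step 4: Ties are present, so use the tie-corrected normal approximation (with continuity correction) for the p-value.
Step 5: p-value = 0.008326; compare to alpha = 0.05. reject H0.

U_X = 1.5, p = 0.008326, reject H0 at alpha = 0.05.


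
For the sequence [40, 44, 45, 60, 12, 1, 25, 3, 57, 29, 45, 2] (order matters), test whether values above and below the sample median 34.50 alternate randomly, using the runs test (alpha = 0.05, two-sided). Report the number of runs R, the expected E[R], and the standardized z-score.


Step 1: Compute median = 34.50; label A = above, B = below.
Labels in order: AAAABBBBABAB  (n_A = 6, n_B = 6)
Step 2: Count runs R = 6.
Step 3: Under H0 (random ordering), E[R] = 2*n_A*n_B/(n_A+n_B) + 1 = 2*6*6/12 + 1 = 7.0000.
        Var[R] = 2*n_A*n_B*(2*n_A*n_B - n_A - n_B) / ((n_A+n_B)^2 * (n_A+n_B-1)) = 4320/1584 = 2.7273.
        SD[R] = 1.6514.
Step 4: Continuity-corrected z = (R + 0.5 - E[R]) / SD[R] = (6 + 0.5 - 7.0000) / 1.6514 = -0.3028.
Step 5: Two-sided p-value via normal approximation = 2*(1 - Phi(|z|)) = 0.762069.
Step 6: alpha = 0.05. fail to reject H0.

R = 6, z = -0.3028, p = 0.762069, fail to reject H0.


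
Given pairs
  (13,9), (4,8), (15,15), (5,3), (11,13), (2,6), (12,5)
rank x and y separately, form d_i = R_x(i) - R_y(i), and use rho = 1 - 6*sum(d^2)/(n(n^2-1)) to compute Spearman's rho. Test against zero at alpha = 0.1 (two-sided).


Step 1: Rank x and y separately (midranks; no ties here).
rank(x): 13->6, 4->2, 15->7, 5->3, 11->4, 2->1, 12->5
rank(y): 9->5, 8->4, 15->7, 3->1, 13->6, 6->3, 5->2
Step 2: d_i = R_x(i) - R_y(i); compute d_i^2.
  (6-5)^2=1, (2-4)^2=4, (7-7)^2=0, (3-1)^2=4, (4-6)^2=4, (1-3)^2=4, (5-2)^2=9
sum(d^2) = 26.
Step 3: rho = 1 - 6*26 / (7*(7^2 - 1)) = 1 - 156/336 = 0.535714.
Step 4: Under H0, t = rho * sqrt((n-2)/(1-rho^2)) = 1.4186 ~ t(5).
Step 5: Two-sided p-value from the t-distribution with 5 df = 0.215217.
Step 6: alpha = 0.1. fail to reject H0.

rho = 0.5357, p = 0.215217, fail to reject H0 at alpha = 0.1.


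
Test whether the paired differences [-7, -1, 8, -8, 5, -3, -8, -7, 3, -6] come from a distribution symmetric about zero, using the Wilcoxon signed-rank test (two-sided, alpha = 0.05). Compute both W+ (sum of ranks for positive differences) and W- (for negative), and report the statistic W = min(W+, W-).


Step 1: Drop any zero differences (none here) and take |d_i|.
|d| = [7, 1, 8, 8, 5, 3, 8, 7, 3, 6]
Step 2: Midrank |d_i| (ties get averaged ranks).
ranks: |7|->6.5, |1|->1, |8|->9, |8|->9, |5|->4, |3|->2.5, |8|->9, |7|->6.5, |3|->2.5, |6|->5
Step 3: Attach original signs; sum ranks with positive sign and with negative sign.
W+ = 9 + 4 + 2.5 = 15.5
W- = 6.5 + 1 + 9 + 2.5 + 9 + 6.5 + 5 = 39.5
(Check: W+ + W- = 55 should equal n(n+1)/2 = 55.)
Step 4: Test statistic W = min(W+, W-) = 15.5.
Step 5: Ties in |d|, so use the tie-corrected normal approximation.
        E[W] = n(n+1)/4 = 10*11/4 = 27.5.
        Tie groups: |d|=3 (t=2), |d|=7 (t=2), |d|=8 (t=3); sum(t^3 - t) = 36.
        Var[W] = n(n+1)(2n+1)/24 - sum(t^3-t)/48 = 2310/24 - 36/48 = 95.5.
        z = (W - E[W]) / sqrt(Var[W]) = (15.5 - 27.5) / 9.7724 = -1.2279.
        Two-sided p = 2*Phi(z) = 0.219467.
Step 6: alpha = 0.05. fail to reject H0.

W+ = 15.5, W- = 39.5, W = min = 15.5, p = 0.219467, fail to reject H0.


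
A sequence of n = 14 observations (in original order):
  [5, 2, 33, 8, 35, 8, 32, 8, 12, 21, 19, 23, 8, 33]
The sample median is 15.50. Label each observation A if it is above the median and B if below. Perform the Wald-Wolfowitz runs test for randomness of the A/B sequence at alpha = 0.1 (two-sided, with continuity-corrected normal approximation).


Step 1: Compute median = 15.50; label A = above, B = below.
Labels in order: BBABABABBAAABA  (n_A = 7, n_B = 7)
Step 2: Count runs R = 10.
Step 3: Under H0 (random ordering), E[R] = 2*n_A*n_B/(n_A+n_B) + 1 = 2*7*7/14 + 1 = 8.0000.
        Var[R] = 2*n_A*n_B*(2*n_A*n_B - n_A - n_B) / ((n_A+n_B)^2 * (n_A+n_B-1)) = 8232/2548 = 3.2308.
        SD[R] = 1.7974.
Step 4: Continuity-corrected z = (R - 0.5 - E[R]) / SD[R] = (10 - 0.5 - 8.0000) / 1.7974 = 0.8345.
Step 5: Two-sided p-value via normal approximation = 2*(1 - Phi(|z|)) = 0.403986.
Step 6: alpha = 0.1. fail to reject H0.

R = 10, z = 0.8345, p = 0.403986, fail to reject H0.


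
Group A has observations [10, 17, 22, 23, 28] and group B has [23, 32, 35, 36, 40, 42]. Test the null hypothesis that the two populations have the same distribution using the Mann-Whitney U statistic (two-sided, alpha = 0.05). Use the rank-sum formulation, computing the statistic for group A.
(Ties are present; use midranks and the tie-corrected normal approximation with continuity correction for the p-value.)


Step 1: Combine and sort all 11 observations; assign midranks.
sorted (value, group): (10,X), (17,X), (22,X), (23,X), (23,Y), (28,X), (32,Y), (35,Y), (36,Y), (40,Y), (42,Y)
ranks: 10->1, 17->2, 22->3, 23->4.5, 23->4.5, 28->6, 32->7, 35->8, 36->9, 40->10, 42->11
Step 2: Rank sum for X: R1 = 1 + 2 + 3 + 4.5 + 6 = 16.5.
Step 3: U_X = R1 - n1(n1+1)/2 = 16.5 - 5*6/2 = 16.5 - 15 = 1.5.
       U_Y = n1*n2 - U_X = 30 - 1.5 = 28.5.
Step 4: Ties are present, so use the tie-corrected normal approximation (with continuity correction) for the p-value.
Step 5: p-value = 0.017365; compare to alpha = 0.05. reject H0.

U_X = 1.5, p = 0.017365, reject H0 at alpha = 0.05.


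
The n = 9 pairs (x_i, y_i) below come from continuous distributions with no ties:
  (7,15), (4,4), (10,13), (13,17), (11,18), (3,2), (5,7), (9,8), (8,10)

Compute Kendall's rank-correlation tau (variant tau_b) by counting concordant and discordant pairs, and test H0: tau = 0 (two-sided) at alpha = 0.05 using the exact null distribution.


Step 1: Enumerate the 36 unordered pairs (i,j) with i<j and classify each by sign(x_j-x_i) * sign(y_j-y_i).
  (1,2):dx=-3,dy=-11->C; (1,3):dx=+3,dy=-2->D; (1,4):dx=+6,dy=+2->C; (1,5):dx=+4,dy=+3->C
  (1,6):dx=-4,dy=-13->C; (1,7):dx=-2,dy=-8->C; (1,8):dx=+2,dy=-7->D; (1,9):dx=+1,dy=-5->D
  (2,3):dx=+6,dy=+9->C; (2,4):dx=+9,dy=+13->C; (2,5):dx=+7,dy=+14->C; (2,6):dx=-1,dy=-2->C
  (2,7):dx=+1,dy=+3->C; (2,8):dx=+5,dy=+4->C; (2,9):dx=+4,dy=+6->C; (3,4):dx=+3,dy=+4->C
  (3,5):dx=+1,dy=+5->C; (3,6):dx=-7,dy=-11->C; (3,7):dx=-5,dy=-6->C; (3,8):dx=-1,dy=-5->C
  (3,9):dx=-2,dy=-3->C; (4,5):dx=-2,dy=+1->D; (4,6):dx=-10,dy=-15->C; (4,7):dx=-8,dy=-10->C
  (4,8):dx=-4,dy=-9->C; (4,9):dx=-5,dy=-7->C; (5,6):dx=-8,dy=-16->C; (5,7):dx=-6,dy=-11->C
  (5,8):dx=-2,dy=-10->C; (5,9):dx=-3,dy=-8->C; (6,7):dx=+2,dy=+5->C; (6,8):dx=+6,dy=+6->C
  (6,9):dx=+5,dy=+8->C; (7,8):dx=+4,dy=+1->C; (7,9):dx=+3,dy=+3->C; (8,9):dx=-1,dy=+2->D
Step 2: C = 31, D = 5, total pairs = 36.
Step 3: tau = (C - D)/(n(n-1)/2) = (31 - 5)/36 = 0.722222.
Step 4: Exact two-sided p-value (enumerate n! = 362880 permutations of y under H0): p = 0.005886.
Step 5: alpha = 0.05. reject H0.

tau_b = 0.7222 (C=31, D=5), p = 0.005886, reject H0.


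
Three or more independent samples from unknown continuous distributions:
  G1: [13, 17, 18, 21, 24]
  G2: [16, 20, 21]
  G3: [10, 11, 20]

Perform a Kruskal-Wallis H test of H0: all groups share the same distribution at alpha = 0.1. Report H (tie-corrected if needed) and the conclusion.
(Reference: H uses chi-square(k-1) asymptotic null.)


Step 1: Combine all N = 11 observations and assign midranks.
sorted (value, group, rank): (10,G3,1), (11,G3,2), (13,G1,3), (16,G2,4), (17,G1,5), (18,G1,6), (20,G2,7.5), (20,G3,7.5), (21,G1,9.5), (21,G2,9.5), (24,G1,11)
Step 2: Sum ranks within each group.
R_1 = 34.5 (n_1 = 5)
R_2 = 21 (n_2 = 3)
R_3 = 10.5 (n_3 = 3)
Step 3: H = 12/(N(N+1)) * sum(R_i^2/n_i) - 3(N+1)
     = 12/(11*12) * (34.5^2/5 + 21^2/3 + 10.5^2/3) - 3*12
     = 0.090909 * 421.8 - 36
     = 2.345455.
Step 4: Ties present; correction factor C = 1 - 12/(11^3 - 11) = 0.990909. Corrected H = 2.345455 / 0.990909 = 2.366972.
Step 5: Under H0, H ~ chi^2(2); p-value = 0.306209.
Step 6: alpha = 0.1. fail to reject H0.

H = 2.3670, df = 2, p = 0.306209, fail to reject H0.


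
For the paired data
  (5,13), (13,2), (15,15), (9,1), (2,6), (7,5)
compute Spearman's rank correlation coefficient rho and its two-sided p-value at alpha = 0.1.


Step 1: Rank x and y separately (midranks; no ties here).
rank(x): 5->2, 13->5, 15->6, 9->4, 2->1, 7->3
rank(y): 13->5, 2->2, 15->6, 1->1, 6->4, 5->3
Step 2: d_i = R_x(i) - R_y(i); compute d_i^2.
  (2-5)^2=9, (5-2)^2=9, (6-6)^2=0, (4-1)^2=9, (1-4)^2=9, (3-3)^2=0
sum(d^2) = 36.
Step 3: rho = 1 - 6*36 / (6*(6^2 - 1)) = 1 - 216/210 = -0.028571.
Step 4: Under H0, t = rho * sqrt((n-2)/(1-rho^2)) = -0.0572 ~ t(4).
Step 5: Two-sided p-value from the t-distribution with 4 df = 0.957155.
Step 6: alpha = 0.1. fail to reject H0.

rho = -0.0286, p = 0.957155, fail to reject H0 at alpha = 0.1.


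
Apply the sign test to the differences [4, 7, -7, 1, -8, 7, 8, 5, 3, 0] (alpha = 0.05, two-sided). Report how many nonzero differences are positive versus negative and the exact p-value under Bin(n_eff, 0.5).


Step 1: Discard zero differences. Original n = 10; n_eff = number of nonzero differences = 9.
Nonzero differences (with sign): +4, +7, -7, +1, -8, +7, +8, +5, +3
Step 2: Count signs: positive = 7, negative = 2.
Step 3: Under H0: P(positive) = 0.5, so the number of positives S ~ Bin(9, 0.5).
Step 4: Two-sided exact p-value = sum of Bin(9,0.5) probabilities at or below the observed probability = 0.179688.
Step 5: alpha = 0.05. fail to reject H0.

n_eff = 9, pos = 7, neg = 2, p = 0.179688, fail to reject H0.
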